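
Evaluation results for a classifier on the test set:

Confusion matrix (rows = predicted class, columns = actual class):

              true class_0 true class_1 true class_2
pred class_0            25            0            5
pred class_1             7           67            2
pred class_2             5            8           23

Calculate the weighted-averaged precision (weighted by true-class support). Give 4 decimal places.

0.8177

Per-class precision (TP/(TP+FP)):
  class_0: TP=25, FP=0+5=5 → 25/30 = 0.83333
  class_1: TP=67, FP=7+2=9 → 67/76 = 0.88158
  class_2: TP=23, FP=5+8=13 → 23/36 = 0.63889
Weighted-precision = Σ (supportᵢ/N)·precisionᵢ with N=142: (37/142)·0.83333 + (75/142)·0.88158 + (30/142)·0.63889 = 0.8177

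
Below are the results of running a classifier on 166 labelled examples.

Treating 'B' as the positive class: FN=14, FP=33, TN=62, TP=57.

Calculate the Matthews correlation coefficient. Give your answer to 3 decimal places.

0.452

MCC = (TP·TN − FP·FN) / √((TP+FP)(TP+FN)(TN+FP)(TN+FN))
Numerator = 57·62 − 33·14 = 3072
Denominator = √(90·71·95·76) = √46135800 = 6792.3339
MCC = 3072 / 6792.3339 = 0.452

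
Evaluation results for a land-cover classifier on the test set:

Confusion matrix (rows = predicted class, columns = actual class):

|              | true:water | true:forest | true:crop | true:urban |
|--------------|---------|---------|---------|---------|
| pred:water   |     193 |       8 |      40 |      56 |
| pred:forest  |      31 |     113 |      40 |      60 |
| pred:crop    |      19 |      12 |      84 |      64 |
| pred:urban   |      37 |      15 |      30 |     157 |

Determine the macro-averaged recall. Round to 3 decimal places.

Per-class recall (TP/(TP+FN)):
  water: TP=193, FN=31+19+37=87 → 193/280 = 0.6893
  forest: TP=113, FN=8+12+15=35 → 113/148 = 0.7635
  crop: TP=84, FN=40+40+30=110 → 84/194 = 0.4330
  urban: TP=157, FN=56+60+64=180 → 157/337 = 0.4659
Macro-recall = mean = (0.6893 + 0.7635 + 0.4330 + 0.4659) / 4 = 0.588

0.588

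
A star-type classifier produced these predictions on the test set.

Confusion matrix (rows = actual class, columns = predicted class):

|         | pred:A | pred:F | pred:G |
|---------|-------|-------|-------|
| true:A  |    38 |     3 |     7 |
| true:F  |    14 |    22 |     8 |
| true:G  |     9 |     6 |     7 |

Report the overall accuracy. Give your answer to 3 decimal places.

0.588

Accuracy = trace / total = (38+22+7=67) / 114 = 67/114 = 0.588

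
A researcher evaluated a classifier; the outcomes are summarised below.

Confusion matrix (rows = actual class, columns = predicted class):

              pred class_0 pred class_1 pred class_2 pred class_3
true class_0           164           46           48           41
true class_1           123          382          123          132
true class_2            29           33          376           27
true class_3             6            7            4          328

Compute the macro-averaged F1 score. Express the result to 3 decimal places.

0.660

Per-class F1 score (2·TP/(2·TP+FP+FN)):
  class_0: TP=164, FP=123+29+6=158, FN=46+48+41=135 → 328/621 = 0.5282
  class_1: TP=382, FP=46+33+7=86, FN=123+123+132=378 → 764/1228 = 0.6221
  class_2: TP=376, FP=48+123+4=175, FN=29+33+27=89 → 752/1016 = 0.7402
  class_3: TP=328, FP=41+132+27=200, FN=6+7+4=17 → 656/873 = 0.7514
Macro-F1 score = mean = (0.5282 + 0.6221 + 0.7402 + 0.7514) / 4 = 0.660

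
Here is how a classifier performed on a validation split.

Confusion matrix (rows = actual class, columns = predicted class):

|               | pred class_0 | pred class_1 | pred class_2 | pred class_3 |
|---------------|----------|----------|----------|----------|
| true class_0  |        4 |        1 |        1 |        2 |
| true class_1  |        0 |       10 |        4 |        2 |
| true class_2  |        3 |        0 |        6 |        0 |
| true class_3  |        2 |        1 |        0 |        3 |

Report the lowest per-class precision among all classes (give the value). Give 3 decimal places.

0.429

Per-class precision (TP/(TP+FP)):
  class_0: TP=4, FP=0+3+2=5 → 4/9 = 0.4444
  class_1: TP=10, FP=1+0+1=2 → 10/12 = 0.8333
  class_2: TP=6, FP=1+4+0=5 → 6/11 = 0.5455
  class_3: TP=3, FP=2+2+0=4 → 3/7 = 0.4286
Lowest is class 'class_3' with precision = 0.429.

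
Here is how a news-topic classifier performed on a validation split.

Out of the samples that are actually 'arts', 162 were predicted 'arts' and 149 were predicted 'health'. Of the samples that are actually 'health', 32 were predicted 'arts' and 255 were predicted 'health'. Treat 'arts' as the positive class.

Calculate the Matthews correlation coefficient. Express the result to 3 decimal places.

MCC = (TP·TN − FP·FN) / √((TP+FP)(TP+FN)(TN+FP)(TN+FN))
Numerator = 162·255 − 32·149 = 36542
Denominator = √(194·311·287·404) = √6995606632 = 83639.7431
MCC = 36542 / 83639.7431 = 0.437

0.437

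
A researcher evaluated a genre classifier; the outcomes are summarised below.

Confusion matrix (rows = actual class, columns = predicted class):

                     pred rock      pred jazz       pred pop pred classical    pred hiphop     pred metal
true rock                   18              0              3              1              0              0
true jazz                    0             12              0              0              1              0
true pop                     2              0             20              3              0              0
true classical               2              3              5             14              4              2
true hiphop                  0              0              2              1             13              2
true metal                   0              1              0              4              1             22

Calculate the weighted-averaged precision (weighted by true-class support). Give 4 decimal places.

Per-class precision (TP/(TP+FP)):
  rock: TP=18, FP=0+2+2+0+0=4 → 18/22 = 0.81818
  jazz: TP=12, FP=0+0+3+0+1=4 → 12/16 = 0.75000
  pop: TP=20, FP=3+0+5+2+0=10 → 20/30 = 0.66667
  classical: TP=14, FP=1+0+3+1+4=9 → 14/23 = 0.60870
  hiphop: TP=13, FP=0+1+0+4+1=6 → 13/19 = 0.68421
  metal: TP=22, FP=0+0+0+2+2=4 → 22/26 = 0.84615
Weighted-precision = Σ (supportᵢ/N)·precisionᵢ with N=136: (22/136)·0.81818 + (13/136)·0.75000 + (25/136)·0.66667 + (30/136)·0.60870 + (18/136)·0.68421 + (28/136)·0.84615 = 0.7256

0.7256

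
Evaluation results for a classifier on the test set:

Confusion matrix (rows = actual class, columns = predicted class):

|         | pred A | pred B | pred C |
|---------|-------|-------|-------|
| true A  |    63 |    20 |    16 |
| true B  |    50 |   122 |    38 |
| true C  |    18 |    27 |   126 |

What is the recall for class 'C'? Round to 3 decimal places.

0.737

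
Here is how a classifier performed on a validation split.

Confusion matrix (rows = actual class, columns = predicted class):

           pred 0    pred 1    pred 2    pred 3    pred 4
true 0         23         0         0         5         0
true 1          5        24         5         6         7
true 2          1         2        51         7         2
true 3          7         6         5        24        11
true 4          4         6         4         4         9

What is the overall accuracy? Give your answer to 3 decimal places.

0.601

Accuracy = trace / total = (23+24+51+24+9=131) / 218 = 131/218 = 0.601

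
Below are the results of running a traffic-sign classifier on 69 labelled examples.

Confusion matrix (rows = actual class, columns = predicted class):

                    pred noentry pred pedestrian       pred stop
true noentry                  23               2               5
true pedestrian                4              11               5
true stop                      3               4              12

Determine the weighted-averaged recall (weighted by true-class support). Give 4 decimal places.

0.6667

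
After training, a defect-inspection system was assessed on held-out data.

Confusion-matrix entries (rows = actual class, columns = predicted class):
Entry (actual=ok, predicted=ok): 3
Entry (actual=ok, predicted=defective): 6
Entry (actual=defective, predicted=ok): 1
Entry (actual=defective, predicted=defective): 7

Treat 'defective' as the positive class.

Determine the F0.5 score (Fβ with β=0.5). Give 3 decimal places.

Fβ = (1+β²)·TP / ((1+β²)·TP + β²·FN + FP), with β²=1/4
= 1.25·7 / (1.25·7 + 0.25·1 + 6) = 0.583

0.583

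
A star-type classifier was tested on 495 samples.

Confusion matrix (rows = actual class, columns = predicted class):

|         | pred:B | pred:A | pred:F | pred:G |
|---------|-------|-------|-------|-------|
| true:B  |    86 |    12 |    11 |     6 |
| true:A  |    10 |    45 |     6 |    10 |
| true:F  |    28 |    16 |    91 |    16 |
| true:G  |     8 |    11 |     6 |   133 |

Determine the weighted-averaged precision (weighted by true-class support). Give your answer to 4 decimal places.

0.7290

Per-class precision (TP/(TP+FP)):
  B: TP=86, FP=10+28+8=46 → 86/132 = 0.65152
  A: TP=45, FP=12+16+11=39 → 45/84 = 0.53571
  F: TP=91, FP=11+6+6=23 → 91/114 = 0.79825
  G: TP=133, FP=6+10+16=32 → 133/165 = 0.80606
Weighted-precision = Σ (supportᵢ/N)·precisionᵢ with N=495: (115/495)·0.65152 + (71/495)·0.53571 + (151/495)·0.79825 + (158/495)·0.80606 = 0.7290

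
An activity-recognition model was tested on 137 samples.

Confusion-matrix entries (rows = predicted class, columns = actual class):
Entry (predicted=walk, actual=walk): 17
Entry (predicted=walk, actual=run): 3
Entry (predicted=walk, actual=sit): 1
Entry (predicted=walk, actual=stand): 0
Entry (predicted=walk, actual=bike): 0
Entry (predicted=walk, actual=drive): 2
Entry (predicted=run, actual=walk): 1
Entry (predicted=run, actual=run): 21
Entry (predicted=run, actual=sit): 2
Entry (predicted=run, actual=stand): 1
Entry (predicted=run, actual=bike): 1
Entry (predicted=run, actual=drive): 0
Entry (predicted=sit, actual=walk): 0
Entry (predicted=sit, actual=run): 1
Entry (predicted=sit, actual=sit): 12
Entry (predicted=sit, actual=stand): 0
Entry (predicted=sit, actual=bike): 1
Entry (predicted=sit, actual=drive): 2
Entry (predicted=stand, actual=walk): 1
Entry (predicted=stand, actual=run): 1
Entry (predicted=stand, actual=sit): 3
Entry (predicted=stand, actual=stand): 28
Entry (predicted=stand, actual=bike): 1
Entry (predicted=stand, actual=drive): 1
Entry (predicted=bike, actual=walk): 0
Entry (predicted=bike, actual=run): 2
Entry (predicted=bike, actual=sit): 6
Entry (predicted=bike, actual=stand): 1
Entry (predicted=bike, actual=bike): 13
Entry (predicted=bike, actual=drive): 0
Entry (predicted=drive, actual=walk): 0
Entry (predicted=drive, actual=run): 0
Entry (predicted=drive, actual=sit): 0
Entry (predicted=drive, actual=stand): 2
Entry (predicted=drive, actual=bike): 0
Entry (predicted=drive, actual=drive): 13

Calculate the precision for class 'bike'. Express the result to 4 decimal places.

0.5909

Take TP from the diagonal, FP from the rest of the 'bike' prediction marginal, FN from the rest of the 'bike' actual marginal.
precision = TP/(TP+FP).
bike: TP=13, FP=0+2+6+1+0=9 → 13/22 = 0.59091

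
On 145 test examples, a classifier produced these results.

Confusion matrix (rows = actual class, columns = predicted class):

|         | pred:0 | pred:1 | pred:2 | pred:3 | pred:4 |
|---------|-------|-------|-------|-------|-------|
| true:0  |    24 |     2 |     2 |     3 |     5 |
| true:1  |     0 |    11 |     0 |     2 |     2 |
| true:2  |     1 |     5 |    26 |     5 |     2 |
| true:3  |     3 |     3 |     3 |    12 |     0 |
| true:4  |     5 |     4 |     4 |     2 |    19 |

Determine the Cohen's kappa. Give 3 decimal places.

0.538

Observed agreement pₒ = trace/N = 92/145 = 0.6345
Expected agreement pₑ = Σ (rowᵢ·colᵢ)/N² = (36·33 + 15·25 + 39·35 + 21·24 + 34·28)/145² = 0.2085
κ = (pₒ − pₑ)/(1 − pₑ) = (0.6345 − 0.2085)/(1 − 0.2085) = 0.538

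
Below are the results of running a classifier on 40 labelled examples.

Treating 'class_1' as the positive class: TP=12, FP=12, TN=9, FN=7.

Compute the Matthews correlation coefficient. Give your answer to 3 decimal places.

0.061

MCC = (TP·TN − FP·FN) / √((TP+FP)(TP+FN)(TN+FP)(TN+FN))
Numerator = 12·9 − 12·7 = 24
Denominator = √(24·19·21·16) = √153216 = 391.4282
MCC = 24 / 391.4282 = 0.061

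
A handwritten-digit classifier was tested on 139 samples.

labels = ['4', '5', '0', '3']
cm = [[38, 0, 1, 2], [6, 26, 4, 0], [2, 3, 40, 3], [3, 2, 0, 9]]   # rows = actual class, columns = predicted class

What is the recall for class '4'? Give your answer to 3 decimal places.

Take TP from the diagonal, FP from the rest of the '4' prediction marginal, FN from the rest of the '4' actual marginal.
recall = TP/(TP+FN).
4: TP=38, FN=0+1+2=3 → 38/41 = 0.9268

0.927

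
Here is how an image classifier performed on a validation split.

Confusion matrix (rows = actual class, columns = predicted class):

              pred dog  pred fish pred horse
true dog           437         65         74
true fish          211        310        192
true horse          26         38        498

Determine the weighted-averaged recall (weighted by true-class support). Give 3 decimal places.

0.673

Per-class recall (TP/(TP+FN)):
  dog: TP=437, FN=65+74=139 → 437/576 = 0.7587
  fish: TP=310, FN=211+192=403 → 310/713 = 0.4348
  horse: TP=498, FN=26+38=64 → 498/562 = 0.8861
Weighted-recall = Σ (supportᵢ/N)·recallᵢ with N=1851: (576/1851)·0.7587 + (713/1851)·0.4348 + (562/1851)·0.8861 = 0.673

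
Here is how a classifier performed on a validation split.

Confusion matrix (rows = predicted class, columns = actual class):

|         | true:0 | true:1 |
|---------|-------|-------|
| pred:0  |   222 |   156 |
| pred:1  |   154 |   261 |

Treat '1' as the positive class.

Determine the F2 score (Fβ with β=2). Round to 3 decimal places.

0.627

Fβ = (1+β²)·TP / ((1+β²)·TP + β²·FN + FP), with β²=4
= 5·261 / (5·261 + 4·156 + 154) = 0.627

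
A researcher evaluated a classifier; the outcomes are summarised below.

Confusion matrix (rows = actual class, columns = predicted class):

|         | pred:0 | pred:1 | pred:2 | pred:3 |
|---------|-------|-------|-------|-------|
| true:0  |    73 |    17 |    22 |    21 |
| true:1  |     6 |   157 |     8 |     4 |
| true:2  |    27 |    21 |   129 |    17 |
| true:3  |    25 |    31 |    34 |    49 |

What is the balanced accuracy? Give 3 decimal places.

0.616

Balanced accuracy = mean of per-class recall.
  0: recall = 73/133 = 0.5489
  1: recall = 157/175 = 0.8971
  2: recall = 129/194 = 0.6649
  3: recall = 49/139 = 0.3525
Mean = (0.5489 + 0.8971 + 0.6649 + 0.3525) / 4 = 0.616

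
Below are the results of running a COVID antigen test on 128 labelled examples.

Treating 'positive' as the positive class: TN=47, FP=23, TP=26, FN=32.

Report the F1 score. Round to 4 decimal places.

Precision = TP/(TP+FP) = 26/49 = 0.5306
Recall = TP/(TP+FN) = 26/58 = 0.4483
F1 = 2·TP/(2·TP+FP+FN) = 52/107 = 0.4860

0.4860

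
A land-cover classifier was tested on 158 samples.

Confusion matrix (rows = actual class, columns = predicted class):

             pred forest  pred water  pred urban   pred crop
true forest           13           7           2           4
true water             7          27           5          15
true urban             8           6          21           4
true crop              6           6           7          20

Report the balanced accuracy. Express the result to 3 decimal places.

0.513

Balanced accuracy = mean of per-class recall.
  forest: recall = 13/26 = 0.5000
  water: recall = 27/54 = 0.5000
  urban: recall = 21/39 = 0.5385
  crop: recall = 20/39 = 0.5128
Mean = (0.5000 + 0.5000 + 0.5385 + 0.5128) / 4 = 0.513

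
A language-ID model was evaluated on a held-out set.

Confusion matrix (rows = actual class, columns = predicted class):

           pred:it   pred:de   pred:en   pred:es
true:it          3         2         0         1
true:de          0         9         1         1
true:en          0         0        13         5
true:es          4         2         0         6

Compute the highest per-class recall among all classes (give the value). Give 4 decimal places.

0.8182

Per-class recall (TP/(TP+FN)):
  it: TP=3, FN=2+0+1=3 → 3/6 = 0.50000
  de: TP=9, FN=0+1+1=2 → 9/11 = 0.81818
  en: TP=13, FN=0+0+5=5 → 13/18 = 0.72222
  es: TP=6, FN=4+2+0=6 → 6/12 = 0.50000
Highest is class 'de' with recall = 0.8182.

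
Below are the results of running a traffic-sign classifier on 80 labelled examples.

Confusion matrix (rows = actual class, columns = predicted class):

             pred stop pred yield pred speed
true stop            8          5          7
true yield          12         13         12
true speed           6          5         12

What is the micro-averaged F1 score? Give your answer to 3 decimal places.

Micro-averaging pools counts across classes: ΣTP=33, ΣFP=47, ΣFN=47.
Micro-F1 score = 2·TP/(2·TP+FP+FN) on pooled counts = 0.413 (equals overall accuracy in single-label multiclass).

0.413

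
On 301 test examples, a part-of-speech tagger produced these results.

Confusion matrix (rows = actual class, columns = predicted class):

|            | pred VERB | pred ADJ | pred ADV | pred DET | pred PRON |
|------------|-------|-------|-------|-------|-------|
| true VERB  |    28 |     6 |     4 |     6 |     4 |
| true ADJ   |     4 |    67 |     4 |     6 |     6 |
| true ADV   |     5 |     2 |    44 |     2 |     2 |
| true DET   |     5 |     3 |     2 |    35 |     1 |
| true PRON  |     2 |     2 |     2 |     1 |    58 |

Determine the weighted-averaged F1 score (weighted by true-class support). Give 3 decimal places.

0.769

Per-class F1 score (2·TP/(2·TP+FP+FN)):
  VERB: TP=28, FP=4+5+5+2=16, FN=6+4+6+4=20 → 56/92 = 0.6087
  ADJ: TP=67, FP=6+2+3+2=13, FN=4+4+6+6=20 → 134/167 = 0.8024
  ADV: TP=44, FP=4+4+2+2=12, FN=5+2+2+2=11 → 88/111 = 0.7928
  DET: TP=35, FP=6+6+2+1=15, FN=5+3+2+1=11 → 70/96 = 0.7292
  PRON: TP=58, FP=4+6+2+1=13, FN=2+2+2+1=7 → 116/136 = 0.8529
Weighted-F1 score = Σ (supportᵢ/N)·F1 scoreᵢ with N=301: (48/301)·0.6087 + (87/301)·0.8024 + (55/301)·0.7928 + (46/301)·0.7292 + (65/301)·0.8529 = 0.769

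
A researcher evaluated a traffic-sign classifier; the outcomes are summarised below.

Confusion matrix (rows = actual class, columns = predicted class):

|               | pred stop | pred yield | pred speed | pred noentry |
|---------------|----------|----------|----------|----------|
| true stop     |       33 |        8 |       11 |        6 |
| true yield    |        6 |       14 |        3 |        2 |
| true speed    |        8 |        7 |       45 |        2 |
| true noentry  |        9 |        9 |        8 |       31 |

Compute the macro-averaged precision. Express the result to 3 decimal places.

Per-class precision (TP/(TP+FP)):
  stop: TP=33, FP=6+8+9=23 → 33/56 = 0.5893
  yield: TP=14, FP=8+7+9=24 → 14/38 = 0.3684
  speed: TP=45, FP=11+3+8=22 → 45/67 = 0.6716
  noentry: TP=31, FP=6+2+2=10 → 31/41 = 0.7561
Macro-precision = mean = (0.5893 + 0.3684 + 0.6716 + 0.7561) / 4 = 0.596

0.596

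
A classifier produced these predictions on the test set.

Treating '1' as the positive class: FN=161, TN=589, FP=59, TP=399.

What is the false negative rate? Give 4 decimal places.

0.2875

FNR = FN/(FN+TP) = 161/(161+399) = 0.2875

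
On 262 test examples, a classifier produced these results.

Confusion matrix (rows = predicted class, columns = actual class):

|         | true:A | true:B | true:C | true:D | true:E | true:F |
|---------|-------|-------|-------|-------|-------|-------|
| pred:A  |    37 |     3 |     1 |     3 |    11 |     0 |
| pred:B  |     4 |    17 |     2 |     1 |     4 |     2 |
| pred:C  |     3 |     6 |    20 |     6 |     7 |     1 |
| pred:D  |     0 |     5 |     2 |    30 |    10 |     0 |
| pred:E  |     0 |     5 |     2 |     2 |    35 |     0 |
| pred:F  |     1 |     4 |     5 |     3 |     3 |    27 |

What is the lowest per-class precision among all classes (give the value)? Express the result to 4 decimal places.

Per-class precision (TP/(TP+FP)):
  A: TP=37, FP=3+1+3+11+0=18 → 37/55 = 0.67273
  B: TP=17, FP=4+2+1+4+2=13 → 17/30 = 0.56667
  C: TP=20, FP=3+6+6+7+1=23 → 20/43 = 0.46512
  D: TP=30, FP=0+5+2+10+0=17 → 30/47 = 0.63830
  E: TP=35, FP=0+5+2+2+0=9 → 35/44 = 0.79545
  F: TP=27, FP=1+4+5+3+3=16 → 27/43 = 0.62791
Lowest is class 'C' with precision = 0.4651.

0.4651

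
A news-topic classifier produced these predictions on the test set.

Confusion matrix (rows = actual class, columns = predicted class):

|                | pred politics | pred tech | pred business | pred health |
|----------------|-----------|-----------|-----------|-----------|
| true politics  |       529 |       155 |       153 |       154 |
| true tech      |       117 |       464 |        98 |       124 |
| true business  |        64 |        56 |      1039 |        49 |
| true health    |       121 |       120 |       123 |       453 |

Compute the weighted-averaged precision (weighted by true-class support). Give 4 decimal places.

Per-class precision (TP/(TP+FP)):
  politics: TP=529, FP=117+64+121=302 → 529/831 = 0.63658
  tech: TP=464, FP=155+56+120=331 → 464/795 = 0.58365
  business: TP=1039, FP=153+98+123=374 → 1039/1413 = 0.73531
  health: TP=453, FP=154+124+49=327 → 453/780 = 0.58077
Weighted-precision = Σ (supportᵢ/N)·precisionᵢ with N=3819: (991/3819)·0.63658 + (803/3819)·0.58365 + (1208/3819)·0.73531 + (817/3819)·0.58077 = 0.6447

0.6447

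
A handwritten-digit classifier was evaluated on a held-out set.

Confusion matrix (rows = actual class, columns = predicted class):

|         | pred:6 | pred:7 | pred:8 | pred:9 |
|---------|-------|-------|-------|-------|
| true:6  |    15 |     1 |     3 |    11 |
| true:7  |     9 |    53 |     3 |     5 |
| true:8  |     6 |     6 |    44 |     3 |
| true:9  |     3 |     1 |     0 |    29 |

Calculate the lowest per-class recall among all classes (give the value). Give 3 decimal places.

0.500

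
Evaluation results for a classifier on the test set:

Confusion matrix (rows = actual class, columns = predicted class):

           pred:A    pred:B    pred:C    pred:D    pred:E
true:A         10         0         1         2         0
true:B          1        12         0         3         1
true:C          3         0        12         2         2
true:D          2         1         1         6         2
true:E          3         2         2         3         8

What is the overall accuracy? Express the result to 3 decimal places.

0.608

Accuracy = trace / total = (10+12+12+6+8=48) / 79 = 48/79 = 0.608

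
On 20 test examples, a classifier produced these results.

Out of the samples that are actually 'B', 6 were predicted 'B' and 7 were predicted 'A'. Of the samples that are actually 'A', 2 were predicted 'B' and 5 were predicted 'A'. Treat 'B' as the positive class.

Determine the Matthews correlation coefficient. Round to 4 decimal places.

0.1712

MCC = (TP·TN − FP·FN) / √((TP+FP)(TP+FN)(TN+FP)(TN+FN))
Numerator = 6·5 − 2·7 = 16
Denominator = √(8·13·7·12) = √8736 = 93.4666
MCC = 16 / 93.4666 = 0.1712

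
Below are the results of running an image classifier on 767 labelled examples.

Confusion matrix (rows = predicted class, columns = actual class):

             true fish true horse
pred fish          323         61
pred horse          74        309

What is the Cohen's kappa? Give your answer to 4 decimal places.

0.6480

Observed agreement pₒ = trace/N = 632/767 = 0.82399
Expected agreement pₑ = Σ (rowᵢ·colᵢ)/N² = (397·384 + 370·383)/767² = 0.50002
κ = (pₒ − pₑ)/(1 − pₑ) = (0.82399 − 0.50002)/(1 − 0.50002) = 0.6480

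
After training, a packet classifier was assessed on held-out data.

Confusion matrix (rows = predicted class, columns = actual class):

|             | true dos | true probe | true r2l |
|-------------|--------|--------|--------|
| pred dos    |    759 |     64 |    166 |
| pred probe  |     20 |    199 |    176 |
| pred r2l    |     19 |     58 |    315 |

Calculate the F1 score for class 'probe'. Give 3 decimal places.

0.556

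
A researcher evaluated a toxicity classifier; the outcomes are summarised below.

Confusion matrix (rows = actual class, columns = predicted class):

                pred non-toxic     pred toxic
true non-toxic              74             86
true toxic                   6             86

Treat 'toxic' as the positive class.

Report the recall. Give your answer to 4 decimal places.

Recall = TP/(TP+FN) = 86/(86+6) = 86/92 = 0.9348

0.9348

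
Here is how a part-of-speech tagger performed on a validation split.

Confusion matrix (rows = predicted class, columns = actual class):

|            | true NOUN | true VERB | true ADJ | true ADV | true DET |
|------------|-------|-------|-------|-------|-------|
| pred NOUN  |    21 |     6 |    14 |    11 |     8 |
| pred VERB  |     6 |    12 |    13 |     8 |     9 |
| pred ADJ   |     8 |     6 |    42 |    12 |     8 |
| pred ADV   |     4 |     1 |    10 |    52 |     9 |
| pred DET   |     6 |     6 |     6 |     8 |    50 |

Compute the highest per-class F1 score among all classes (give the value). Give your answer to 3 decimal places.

0.625

Per-class F1 score (2·TP/(2·TP+FP+FN)):
  NOUN: TP=21, FP=6+14+11+8=39, FN=6+8+4+6=24 → 42/105 = 0.4000
  VERB: TP=12, FP=6+13+8+9=36, FN=6+6+1+6=19 → 24/79 = 0.3038
  ADJ: TP=42, FP=8+6+12+8=34, FN=14+13+10+6=43 → 84/161 = 0.5217
  ADV: TP=52, FP=4+1+10+9=24, FN=11+8+12+8=39 → 104/167 = 0.6228
  DET: TP=50, FP=6+6+6+8=26, FN=8+9+8+9=34 → 100/160 = 0.6250
Highest is class 'DET' with F1 score = 0.625.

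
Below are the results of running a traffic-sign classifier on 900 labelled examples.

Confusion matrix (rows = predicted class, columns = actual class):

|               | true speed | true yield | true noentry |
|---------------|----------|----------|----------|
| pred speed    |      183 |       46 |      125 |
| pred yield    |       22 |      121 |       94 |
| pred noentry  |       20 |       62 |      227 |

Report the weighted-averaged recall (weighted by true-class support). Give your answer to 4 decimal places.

Per-class recall (TP/(TP+FN)):
  speed: TP=183, FN=22+20=42 → 183/225 = 0.81333
  yield: TP=121, FN=46+62=108 → 121/229 = 0.52838
  noentry: TP=227, FN=125+94=219 → 227/446 = 0.50897
Weighted-recall = Σ (supportᵢ/N)·recallᵢ with N=900: (225/900)·0.81333 + (229/900)·0.52838 + (446/900)·0.50897 = 0.5900

0.5900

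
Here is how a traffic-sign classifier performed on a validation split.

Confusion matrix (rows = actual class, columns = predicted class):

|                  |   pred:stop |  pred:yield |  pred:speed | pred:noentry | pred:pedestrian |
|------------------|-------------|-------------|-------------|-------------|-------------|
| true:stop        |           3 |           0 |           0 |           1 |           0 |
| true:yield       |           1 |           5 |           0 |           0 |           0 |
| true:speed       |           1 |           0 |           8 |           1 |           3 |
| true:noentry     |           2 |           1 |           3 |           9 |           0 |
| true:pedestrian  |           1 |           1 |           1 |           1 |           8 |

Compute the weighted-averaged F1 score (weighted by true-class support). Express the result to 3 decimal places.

Per-class F1 score (2·TP/(2·TP+FP+FN)):
  stop: TP=3, FP=1+1+2+1=5, FN=0+0+1+0=1 → 6/12 = 0.5000
  yield: TP=5, FP=0+0+1+1=2, FN=1+0+0+0=1 → 10/13 = 0.7692
  speed: TP=8, FP=0+0+3+1=4, FN=1+0+1+3=5 → 16/25 = 0.6400
  noentry: TP=9, FP=1+0+1+1=3, FN=2+1+3+0=6 → 18/27 = 0.6667
  pedestrian: TP=8, FP=0+0+3+0=3, FN=1+1+1+1=4 → 16/23 = 0.6957
Weighted-F1 score = Σ (supportᵢ/N)·F1 scoreᵢ with N=50: (4/50)·0.5000 + (6/50)·0.7692 + (13/50)·0.6400 + (15/50)·0.6667 + (12/50)·0.6957 = 0.666

0.666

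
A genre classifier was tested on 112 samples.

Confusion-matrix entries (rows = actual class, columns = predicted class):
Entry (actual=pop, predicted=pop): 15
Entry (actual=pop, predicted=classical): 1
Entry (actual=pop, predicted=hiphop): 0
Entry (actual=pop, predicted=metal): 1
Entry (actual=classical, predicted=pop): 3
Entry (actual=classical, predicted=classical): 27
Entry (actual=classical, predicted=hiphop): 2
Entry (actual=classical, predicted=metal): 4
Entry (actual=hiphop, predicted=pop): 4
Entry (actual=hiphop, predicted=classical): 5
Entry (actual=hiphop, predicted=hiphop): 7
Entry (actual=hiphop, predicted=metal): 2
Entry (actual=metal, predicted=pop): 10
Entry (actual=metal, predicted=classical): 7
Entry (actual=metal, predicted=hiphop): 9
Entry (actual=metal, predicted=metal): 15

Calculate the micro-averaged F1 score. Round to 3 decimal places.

0.571

Micro-averaging pools counts across classes: ΣTP=64, ΣFP=48, ΣFN=48.
Micro-F1 score = 2·TP/(2·TP+FP+FN) on pooled counts = 0.571 (equals overall accuracy in single-label multiclass).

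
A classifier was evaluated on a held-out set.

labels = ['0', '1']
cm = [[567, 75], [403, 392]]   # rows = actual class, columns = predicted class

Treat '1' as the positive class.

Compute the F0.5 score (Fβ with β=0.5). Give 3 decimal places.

Fβ = (1+β²)·TP / ((1+β²)·TP + β²·FN + FP), with β²=1/4
= 1.25·392 / (1.25·392 + 0.25·403 + 75) = 0.736

0.736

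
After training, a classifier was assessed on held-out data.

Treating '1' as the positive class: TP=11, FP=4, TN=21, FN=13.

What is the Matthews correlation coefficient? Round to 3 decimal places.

0.324

MCC = (TP·TN − FP·FN) / √((TP+FP)(TP+FN)(TN+FP)(TN+FN))
Numerator = 11·21 − 4·13 = 179
Denominator = √(15·24·25·34) = √306000 = 553.1727
MCC = 179 / 553.1727 = 0.324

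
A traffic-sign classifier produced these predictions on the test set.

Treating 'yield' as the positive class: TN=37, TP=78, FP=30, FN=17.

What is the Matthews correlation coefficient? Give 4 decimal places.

0.3900

MCC = (TP·TN − FP·FN) / √((TP+FP)(TP+FN)(TN+FP)(TN+FN))
Numerator = 78·37 − 30·17 = 2376
Denominator = √(108·95·67·54) = √37120680 = 6092.6743
MCC = 2376 / 6092.6743 = 0.3900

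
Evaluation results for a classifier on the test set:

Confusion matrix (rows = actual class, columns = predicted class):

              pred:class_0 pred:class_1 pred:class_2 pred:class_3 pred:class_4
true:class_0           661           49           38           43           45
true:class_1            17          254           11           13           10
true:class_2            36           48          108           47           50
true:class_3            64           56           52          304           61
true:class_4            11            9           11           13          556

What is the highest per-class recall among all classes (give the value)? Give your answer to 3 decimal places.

Per-class recall (TP/(TP+FN)):
  class_0: TP=661, FN=49+38+43+45=175 → 661/836 = 0.7907
  class_1: TP=254, FN=17+11+13+10=51 → 254/305 = 0.8328
  class_2: TP=108, FN=36+48+47+50=181 → 108/289 = 0.3737
  class_3: TP=304, FN=64+56+52+61=233 → 304/537 = 0.5661
  class_4: TP=556, FN=11+9+11+13=44 → 556/600 = 0.9267
Highest is class 'class_4' with recall = 0.927.

0.927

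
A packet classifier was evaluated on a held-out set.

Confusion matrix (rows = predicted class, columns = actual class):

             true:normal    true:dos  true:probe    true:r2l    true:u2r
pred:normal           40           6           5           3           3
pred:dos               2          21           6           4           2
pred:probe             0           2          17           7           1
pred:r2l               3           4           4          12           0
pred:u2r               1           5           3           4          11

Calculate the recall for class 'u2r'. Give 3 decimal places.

One-vs-rest for 'u2r': TP = diagonal; FP = other classes predicted 'u2r'; FN = 'u2r' predicted as other.
recall = TP/(TP+FN).
u2r: TP=11, FN=3+2+1+0=6 → 11/17 = 0.6471

0.647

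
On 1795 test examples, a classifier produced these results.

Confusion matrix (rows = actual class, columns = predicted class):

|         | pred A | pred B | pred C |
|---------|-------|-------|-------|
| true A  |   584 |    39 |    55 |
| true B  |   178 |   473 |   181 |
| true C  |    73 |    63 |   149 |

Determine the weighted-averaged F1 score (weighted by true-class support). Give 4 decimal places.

0.6738

Per-class F1 score (2·TP/(2·TP+FP+FN)):
  A: TP=584, FP=178+73=251, FN=39+55=94 → 1168/1513 = 0.77198
  B: TP=473, FP=39+63=102, FN=178+181=359 → 946/1407 = 0.67235
  C: TP=149, FP=55+181=236, FN=73+63=136 → 298/670 = 0.44478
Weighted-F1 score = Σ (supportᵢ/N)·F1 scoreᵢ with N=1795: (678/1795)·0.77198 + (832/1795)·0.67235 + (285/1795)·0.44478 = 0.6738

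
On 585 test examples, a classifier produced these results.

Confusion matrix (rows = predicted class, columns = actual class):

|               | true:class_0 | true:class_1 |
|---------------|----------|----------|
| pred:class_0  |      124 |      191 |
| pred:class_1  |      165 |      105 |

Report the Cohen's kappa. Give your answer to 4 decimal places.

-0.2160

Observed agreement pₒ = trace/N = 229/585 = 0.39145
Expected agreement pₑ = Σ (rowᵢ·colᵢ)/N² = (289·315 + 296·270)/585² = 0.49954
κ = (pₒ − pₑ)/(1 − pₑ) = (0.39145 − 0.49954)/(1 − 0.49954) = -0.2160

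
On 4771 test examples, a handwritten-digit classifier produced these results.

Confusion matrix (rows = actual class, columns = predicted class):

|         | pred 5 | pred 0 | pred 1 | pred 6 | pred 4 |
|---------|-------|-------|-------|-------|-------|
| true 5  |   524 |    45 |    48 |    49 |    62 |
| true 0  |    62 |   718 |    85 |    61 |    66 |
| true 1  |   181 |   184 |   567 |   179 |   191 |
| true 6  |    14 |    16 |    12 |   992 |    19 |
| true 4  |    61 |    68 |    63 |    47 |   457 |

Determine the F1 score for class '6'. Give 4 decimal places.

Treat '6' as positive and all other classes as negative.
F1 score = 2·TP/(2·TP+FP+FN).
6: TP=992, FP=49+61+179+47=336, FN=14+16+12+19=61 → 1984/2381 = 0.83326

0.8333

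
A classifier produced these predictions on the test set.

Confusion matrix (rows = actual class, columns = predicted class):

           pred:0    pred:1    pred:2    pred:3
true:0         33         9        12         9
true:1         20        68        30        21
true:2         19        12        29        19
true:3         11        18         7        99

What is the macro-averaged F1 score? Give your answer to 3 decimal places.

0.518

Per-class F1 score (2·TP/(2·TP+FP+FN)):
  0: TP=33, FP=20+19+11=50, FN=9+12+9=30 → 66/146 = 0.4521
  1: TP=68, FP=9+12+18=39, FN=20+30+21=71 → 136/246 = 0.5528
  2: TP=29, FP=12+30+7=49, FN=19+12+19=50 → 58/157 = 0.3694
  3: TP=99, FP=9+21+19=49, FN=11+18+7=36 → 198/283 = 0.6996
Macro-F1 score = mean = (0.4521 + 0.5528 + 0.3694 + 0.6996) / 4 = 0.518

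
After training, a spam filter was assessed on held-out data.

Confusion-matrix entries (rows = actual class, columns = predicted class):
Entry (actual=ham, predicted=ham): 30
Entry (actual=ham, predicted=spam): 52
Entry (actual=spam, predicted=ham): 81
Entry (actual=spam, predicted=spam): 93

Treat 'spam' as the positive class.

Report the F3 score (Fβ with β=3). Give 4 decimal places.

0.5435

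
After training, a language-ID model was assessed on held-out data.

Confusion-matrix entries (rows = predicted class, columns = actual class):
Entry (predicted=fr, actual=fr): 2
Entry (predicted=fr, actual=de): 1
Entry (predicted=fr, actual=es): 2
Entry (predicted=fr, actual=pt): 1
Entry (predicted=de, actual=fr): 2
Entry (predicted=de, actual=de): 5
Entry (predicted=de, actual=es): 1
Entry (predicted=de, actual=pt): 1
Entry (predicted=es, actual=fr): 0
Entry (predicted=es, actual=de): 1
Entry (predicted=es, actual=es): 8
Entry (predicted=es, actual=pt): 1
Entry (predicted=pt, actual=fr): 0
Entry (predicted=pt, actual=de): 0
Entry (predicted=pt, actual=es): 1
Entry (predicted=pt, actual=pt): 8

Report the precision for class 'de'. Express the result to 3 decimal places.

Take TP from the diagonal, FP from the rest of the 'de' prediction marginal, FN from the rest of the 'de' actual marginal.
precision = TP/(TP+FP).
de: TP=5, FP=2+1+1=4 → 5/9 = 0.5556

0.556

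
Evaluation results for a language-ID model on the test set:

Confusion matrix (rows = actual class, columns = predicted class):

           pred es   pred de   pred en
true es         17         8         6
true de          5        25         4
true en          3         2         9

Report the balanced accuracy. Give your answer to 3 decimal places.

Balanced accuracy = mean of per-class recall.
  es: recall = 17/31 = 0.5484
  de: recall = 25/34 = 0.7353
  en: recall = 9/14 = 0.6429
Mean = (0.5484 + 0.7353 + 0.6429) / 3 = 0.642

0.642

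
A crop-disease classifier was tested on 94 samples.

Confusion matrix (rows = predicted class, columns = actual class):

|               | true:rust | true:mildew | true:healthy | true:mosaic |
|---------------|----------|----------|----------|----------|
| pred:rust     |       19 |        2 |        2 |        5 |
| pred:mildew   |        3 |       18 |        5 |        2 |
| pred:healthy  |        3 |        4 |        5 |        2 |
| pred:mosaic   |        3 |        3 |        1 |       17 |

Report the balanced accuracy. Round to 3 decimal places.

0.596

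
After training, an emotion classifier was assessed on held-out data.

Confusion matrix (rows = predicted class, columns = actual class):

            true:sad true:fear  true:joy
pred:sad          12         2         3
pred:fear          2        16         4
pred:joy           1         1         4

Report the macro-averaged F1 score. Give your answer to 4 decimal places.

0.6670

Per-class F1 score (2·TP/(2·TP+FP+FN)):
  sad: TP=12, FP=2+3=5, FN=2+1=3 → 24/32 = 0.75000
  fear: TP=16, FP=2+4=6, FN=2+1=3 → 32/41 = 0.78049
  joy: TP=4, FP=1+1=2, FN=3+4=7 → 8/17 = 0.47059
Macro-F1 score = mean = (0.75000 + 0.78049 + 0.47059) / 3 = 0.6670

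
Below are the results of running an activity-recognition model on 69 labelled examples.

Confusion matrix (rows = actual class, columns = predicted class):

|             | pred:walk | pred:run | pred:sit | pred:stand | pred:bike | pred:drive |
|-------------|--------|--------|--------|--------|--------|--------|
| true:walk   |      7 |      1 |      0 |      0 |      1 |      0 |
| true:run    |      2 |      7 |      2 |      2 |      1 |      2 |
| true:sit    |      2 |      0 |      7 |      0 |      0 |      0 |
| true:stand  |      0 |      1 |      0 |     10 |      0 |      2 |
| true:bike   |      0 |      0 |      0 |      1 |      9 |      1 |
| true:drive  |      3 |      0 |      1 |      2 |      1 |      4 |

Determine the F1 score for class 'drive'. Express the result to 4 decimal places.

0.4000

One-vs-rest for 'drive': TP = diagonal; FP = other classes predicted 'drive'; FN = 'drive' predicted as other.
F1 score = 2·TP/(2·TP+FP+FN).
drive: TP=4, FP=0+2+0+2+1=5, FN=3+0+1+2+1=7 → 8/20 = 0.40000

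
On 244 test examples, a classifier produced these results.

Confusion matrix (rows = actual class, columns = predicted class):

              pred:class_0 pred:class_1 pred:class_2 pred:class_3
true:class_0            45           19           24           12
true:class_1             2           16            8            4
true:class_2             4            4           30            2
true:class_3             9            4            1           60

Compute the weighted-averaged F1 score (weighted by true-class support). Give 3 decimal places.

0.619

Per-class F1 score (2·TP/(2·TP+FP+FN)):
  class_0: TP=45, FP=2+4+9=15, FN=19+24+12=55 → 90/160 = 0.5625
  class_1: TP=16, FP=19+4+4=27, FN=2+8+4=14 → 32/73 = 0.4384
  class_2: TP=30, FP=24+8+1=33, FN=4+4+2=10 → 60/103 = 0.5825
  class_3: TP=60, FP=12+4+2=18, FN=9+4+1=14 → 120/152 = 0.7895
Weighted-F1 score = Σ (supportᵢ/N)·F1 scoreᵢ with N=244: (100/244)·0.5625 + (30/244)·0.4384 + (40/244)·0.5825 + (74/244)·0.7895 = 0.619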